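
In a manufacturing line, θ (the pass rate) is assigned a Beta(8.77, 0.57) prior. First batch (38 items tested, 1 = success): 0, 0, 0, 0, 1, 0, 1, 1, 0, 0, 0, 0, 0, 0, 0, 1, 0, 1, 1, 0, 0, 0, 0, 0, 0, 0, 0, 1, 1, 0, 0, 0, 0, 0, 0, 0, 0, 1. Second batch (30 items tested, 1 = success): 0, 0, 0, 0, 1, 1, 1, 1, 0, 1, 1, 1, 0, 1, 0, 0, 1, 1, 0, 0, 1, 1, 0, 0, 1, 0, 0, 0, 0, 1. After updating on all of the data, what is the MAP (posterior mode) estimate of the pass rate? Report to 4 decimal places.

0.4084

The Beta prior is conjugate to a Binomial/Bernoulli likelihood; the update adds successes to α and failures to β.
After batch 1: Beta(8.77+9, 0.57+29) = Beta(17.77, 29.57).
After batch 2: Beta(17.77+14, 29.57+16) = Beta(31.77, 45.57).
Mode of Beta(a,b) for a,b>1 is (a−1)/(a+b−2) = 30.77/75.34 = 0.4084.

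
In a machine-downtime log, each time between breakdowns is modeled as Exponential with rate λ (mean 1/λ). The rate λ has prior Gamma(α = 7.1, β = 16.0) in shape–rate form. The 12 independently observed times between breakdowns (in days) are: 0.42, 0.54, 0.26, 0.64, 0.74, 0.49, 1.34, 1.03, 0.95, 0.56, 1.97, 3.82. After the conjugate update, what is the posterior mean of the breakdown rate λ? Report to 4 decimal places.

0.6641

With a Gamma(shape α, rate β) prior on the exponential rate λ, the posterior after n observations with total T = Σxᵢ is Gamma(α+n, β+T).
Sum of observations T = 12.76 days; n = 12.
Posterior: Gamma(7.1+12, 16.0+12.76) = Gamma(19.1, 28.76).
Posterior mean of λ = α/β = 19.1/28.76 = 0.6641.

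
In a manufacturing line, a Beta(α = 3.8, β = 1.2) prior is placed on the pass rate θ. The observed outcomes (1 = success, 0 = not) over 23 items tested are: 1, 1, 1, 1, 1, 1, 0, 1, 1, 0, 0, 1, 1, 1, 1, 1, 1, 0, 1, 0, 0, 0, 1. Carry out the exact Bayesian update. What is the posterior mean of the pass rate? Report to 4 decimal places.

0.7071

The Beta prior is conjugate to a Binomial/Bernoulli likelihood; the update adds successes to α and failures to β.
Posterior: Beta(α+k, β+n−k) = Beta(3.8+16, 1.2+7) = Beta(19.8, 8.2).
Posterior mean = α/(α+β) = 19.8/28.0 = 0.7071.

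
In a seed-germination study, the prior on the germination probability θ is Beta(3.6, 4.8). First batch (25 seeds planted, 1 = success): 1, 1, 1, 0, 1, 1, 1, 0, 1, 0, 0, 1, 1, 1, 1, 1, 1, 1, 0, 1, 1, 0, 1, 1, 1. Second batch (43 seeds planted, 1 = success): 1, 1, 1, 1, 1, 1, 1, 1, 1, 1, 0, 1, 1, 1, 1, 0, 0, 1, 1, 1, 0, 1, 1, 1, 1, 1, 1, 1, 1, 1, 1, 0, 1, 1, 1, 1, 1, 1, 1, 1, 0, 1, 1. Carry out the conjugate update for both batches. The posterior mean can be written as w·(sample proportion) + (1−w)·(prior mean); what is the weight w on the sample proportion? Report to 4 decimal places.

The Beta prior is conjugate to a Binomial/Bernoulli likelihood; the update adds successes to α and failures to β.
Total number of seeds planted: n = 25 + 43 = 68.
Posterior mean = (α₀+k)/(α₀+β₀+n) = [n/(α₀+β₀+n)]·(k/n) + [(α₀+β₀)/(α₀+β₀+n)]·α₀/(α₀+β₀), so only n and the prior enter the weight.
The weight on the data is w = n/(α₀+β₀+n) = 68/(3.6+4.8+68) = 68/76.4 = 0.8901.

0.8901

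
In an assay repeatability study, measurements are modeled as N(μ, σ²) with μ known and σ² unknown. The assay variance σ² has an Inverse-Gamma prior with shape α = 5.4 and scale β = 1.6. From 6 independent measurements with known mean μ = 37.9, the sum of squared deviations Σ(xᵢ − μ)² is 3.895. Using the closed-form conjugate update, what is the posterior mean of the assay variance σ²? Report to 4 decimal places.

With known mean μ and an Inverse-Gamma(α, β) prior on σ², the Normal likelihood is conjugate: posterior is Inv-Gamma(α + n/2, β + Σ(xᵢ−μ)²/2).
Posterior: Inv-Gamma(5.4 + 6/2, 1.6 + 3.895/2) = Inv-Gamma(8.40, 3.5475).
E[σ²|data] = β/(α−1) = 3.5475/7.40 = 0.4794.

0.4794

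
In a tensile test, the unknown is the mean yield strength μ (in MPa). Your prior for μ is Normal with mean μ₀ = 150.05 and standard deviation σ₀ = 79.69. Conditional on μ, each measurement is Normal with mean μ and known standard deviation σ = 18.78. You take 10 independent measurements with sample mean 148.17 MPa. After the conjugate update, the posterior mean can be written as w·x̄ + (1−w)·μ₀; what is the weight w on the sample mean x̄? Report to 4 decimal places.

0.9945

For Normal data with known variance σ², a Normal(μ₀, σ₀²) prior on μ is conjugate. Posterior precision = 1/σ₀² + n/σ²; posterior mean is the precision-weighted average of μ₀ and x̄.
σ₀² = 79.69² = 6350.4961, σ² = 18.78² = 352.6884. Prior precision 1/σ₀² = 1/6350.4961; data precision n/σ² = 10/352.6884.
w = (n/σ²)/(1/σ₀² + n/σ²) = n·σ₀²/(σ² + n·σ₀²) = 10·6350.4961/(352.6884 + 10·6350.4961) = 63504.961/63857.6494 = 0.9945.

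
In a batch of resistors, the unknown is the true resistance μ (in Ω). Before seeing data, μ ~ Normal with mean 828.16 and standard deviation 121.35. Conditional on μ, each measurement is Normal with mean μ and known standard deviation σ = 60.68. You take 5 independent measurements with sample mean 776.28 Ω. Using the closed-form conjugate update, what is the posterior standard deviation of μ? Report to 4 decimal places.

For Normal data with known variance σ², a Normal(μ₀, σ₀²) prior on μ is conjugate. Posterior precision = 1/σ₀² + n/σ²; posterior mean is the precision-weighted average of μ₀ and x̄.
σ₀² = 121.35² = 14725.8225, σ² = 60.68² = 3682.0624; σ² + n·σ₀² = 3682.0624 + 5·14725.8225 = 77311.1749.
Posterior precision = 1/σ₀² + n/σ² = 1/14725.8225 + 5/3682.0624 = (σ² + n·σ₀²)/(σ₀²σ²) = 77311.1749/(14725.8225·3682.0624); posterior variance σₙ² = σ₀²σ²/(σ² + n·σ₀²) = 14725.8225·3682.0624/77311.1749 = 701.339715.
Posterior SD = √σₙ² = √(14725.8225·3682.0624/77311.1749) = 26.4828.

26.4828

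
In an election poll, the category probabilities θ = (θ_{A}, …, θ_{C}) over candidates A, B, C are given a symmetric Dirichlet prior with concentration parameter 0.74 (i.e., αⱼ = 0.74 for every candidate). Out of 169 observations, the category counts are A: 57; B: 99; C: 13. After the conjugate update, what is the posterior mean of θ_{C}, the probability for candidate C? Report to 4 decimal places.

0.0802

The Dirichlet prior is conjugate to the Multinomial likelihood: each posterior αⱼ = prior αⱼ + observed count nⱼ.
Posterior concentration: (57.74, 99.74, 13.74), total = 171.22.
E[θ_{C}|data] = α_{C}/Σα = 13.74/171.22 = 0.0802.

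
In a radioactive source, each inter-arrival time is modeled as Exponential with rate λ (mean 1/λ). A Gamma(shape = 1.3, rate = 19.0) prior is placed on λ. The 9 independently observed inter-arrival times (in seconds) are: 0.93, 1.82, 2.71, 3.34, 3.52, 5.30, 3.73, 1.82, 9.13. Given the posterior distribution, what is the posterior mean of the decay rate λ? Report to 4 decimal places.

With a Gamma(shape α, rate β) prior on the exponential rate λ, the posterior after n observations with total T = Σxᵢ is Gamma(α+n, β+T).
Sum of observations T = 32.30 seconds; n = 9.
Posterior: Gamma(1.3+9, 19.0+32.30) = Gamma(10.3, 51.30).
Posterior mean of λ = α/β = 10.3/51.30 = 0.2008.

0.2008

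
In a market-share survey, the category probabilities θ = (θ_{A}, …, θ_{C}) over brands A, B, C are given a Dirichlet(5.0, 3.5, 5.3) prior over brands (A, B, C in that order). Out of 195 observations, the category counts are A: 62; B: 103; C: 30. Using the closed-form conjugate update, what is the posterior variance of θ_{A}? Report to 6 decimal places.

The Dirichlet prior is conjugate to the Multinomial likelihood: each posterior αⱼ = prior αⱼ + observed count nⱼ.
Posterior concentration: (67.0, 106.5, 35.3), total = 208.8.
Var[θ_j] = α_j(Σα−α_j)/((Σα)²(Σα+1)) = 67.0·141.8/(208.8²·209.8) = 0.001039.

0.001039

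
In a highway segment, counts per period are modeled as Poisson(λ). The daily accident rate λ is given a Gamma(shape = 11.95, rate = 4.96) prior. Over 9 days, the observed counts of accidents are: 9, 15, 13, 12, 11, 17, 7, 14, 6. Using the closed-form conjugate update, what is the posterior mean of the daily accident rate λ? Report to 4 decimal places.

8.3059

With a Gamma(shape α, rate β) prior, the Poisson likelihood is conjugate: the posterior is Gamma(α + ΣXᵢ, β + n).
Sum of counts S = 104 over n = 9 days.
Posterior: Gamma(α+S, β+n) = Gamma(11.95+104, 4.96+9) = Gamma(115.95, 13.96).
Posterior mean = α/β = 115.95/13.96 = 8.3059.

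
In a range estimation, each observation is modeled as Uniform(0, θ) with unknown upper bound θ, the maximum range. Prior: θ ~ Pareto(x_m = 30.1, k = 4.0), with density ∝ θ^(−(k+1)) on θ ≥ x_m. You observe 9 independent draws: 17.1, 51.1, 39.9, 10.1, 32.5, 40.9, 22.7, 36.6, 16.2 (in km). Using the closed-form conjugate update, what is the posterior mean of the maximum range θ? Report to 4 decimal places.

55.3583

A Pareto(scale x_m, shape k) prior on the upper bound θ of Uniform(0, θ) is conjugate: posterior is Pareto(max(x_m, max xᵢ), k + n).
Sample maximum = 51.1; prior scale x_m = 30.1 → posterior scale = max = 51.1.
Posterior shape = 4.0 + 9 = 13.0.
E[θ|data] = k·x_m/(k−1) = 13.0·51.1/12.0 = 55.3583.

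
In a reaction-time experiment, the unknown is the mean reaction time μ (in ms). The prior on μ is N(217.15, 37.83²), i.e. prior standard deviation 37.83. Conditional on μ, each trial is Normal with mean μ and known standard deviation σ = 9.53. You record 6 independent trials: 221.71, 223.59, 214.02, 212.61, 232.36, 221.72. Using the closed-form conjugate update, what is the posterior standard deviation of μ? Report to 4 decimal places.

3.8702

For Normal data with known variance σ², a Normal(μ₀, σ₀²) prior on μ is conjugate. Posterior precision = 1/σ₀² + n/σ²; posterior mean is the precision-weighted average of μ₀ and x̄.
σ₀² = 37.83² = 1431.1089, σ² = 9.53² = 90.8209; σ² + n·σ₀² = 90.8209 + 6·1431.1089 = 8677.4743.
Posterior precision = 1/σ₀² + n/σ² = 1/1431.1089 + 6/90.8209 = (σ² + n·σ₀²)/(σ₀²σ²) = 8677.4743/(1431.1089·90.8209); posterior variance σₙ² = σ₀²σ²/(σ² + n·σ₀²) = 1431.1089·90.8209/8677.4743 = 14.978390.
Posterior SD = √σₙ² = √(1431.1089·90.8209/8677.4743) = 3.8702.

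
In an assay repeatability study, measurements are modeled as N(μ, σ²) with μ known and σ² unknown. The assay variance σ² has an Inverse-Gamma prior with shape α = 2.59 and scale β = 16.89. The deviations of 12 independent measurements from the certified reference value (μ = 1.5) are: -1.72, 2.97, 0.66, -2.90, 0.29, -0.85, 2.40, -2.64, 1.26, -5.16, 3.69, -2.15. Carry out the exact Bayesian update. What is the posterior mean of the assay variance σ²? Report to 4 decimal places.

7.5358

With known mean μ and an Inverse-Gamma(α, β) prior on σ², the Normal likelihood is conjugate: posterior is Inv-Gamma(α + n/2, β + Σ(xᵢ−μ)²/2).
Σ(xᵢ−μ)² = (-1.72)² + (2.97)² + (0.66)² + (-2.90)² + (0.29)² + (-0.85)² + (2.40)² + (-2.64)² + (1.26)² + (-5.16)² + (3.69)² + (-2.15)² = 80.6129.
Posterior: Inv-Gamma(2.59 + 12/2, 16.89 + 80.6129/2) = Inv-Gamma(8.59, 57.19645).
E[σ²|data] = β/(α−1) = 57.19645/7.59 = 7.5358.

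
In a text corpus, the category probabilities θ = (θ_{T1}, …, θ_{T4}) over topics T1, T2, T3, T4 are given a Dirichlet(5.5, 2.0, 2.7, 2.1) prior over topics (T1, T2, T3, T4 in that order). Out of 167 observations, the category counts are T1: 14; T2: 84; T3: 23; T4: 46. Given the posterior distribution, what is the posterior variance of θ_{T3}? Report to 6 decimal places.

The Dirichlet prior is conjugate to the Multinomial likelihood: each posterior αⱼ = prior αⱼ + observed count nⱼ.
Posterior concentration: (19.5, 86.0, 25.7, 48.1), total = 179.3.
Var[θ_j] = α_j(Σα−α_j)/((Σα)²(Σα+1)) = 25.7·153.6/(179.3²·180.3) = 0.000681.

0.000681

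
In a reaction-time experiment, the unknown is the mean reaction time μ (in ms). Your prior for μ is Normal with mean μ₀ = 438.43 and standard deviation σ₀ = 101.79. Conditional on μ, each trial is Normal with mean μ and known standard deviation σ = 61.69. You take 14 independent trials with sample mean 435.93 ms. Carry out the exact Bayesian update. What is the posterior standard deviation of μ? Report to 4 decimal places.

For Normal data with known variance σ², a Normal(μ₀, σ₀²) prior on μ is conjugate. Posterior precision = 1/σ₀² + n/σ²; posterior mean is the precision-weighted average of μ₀ and x̄.
σ₀² = 101.79² = 10361.2041, σ² = 61.69² = 3805.6561; σ² + n·σ₀² = 3805.6561 + 14·10361.2041 = 148862.5135.
Posterior precision = 1/σ₀² + n/σ² = 1/10361.2041 + 14/3805.6561 = (σ² + n·σ₀²)/(σ₀²σ²) = 148862.5135/(10361.2041·3805.6561); posterior variance σₙ² = σ₀²σ²/(σ² + n·σ₀²) = 10361.2041·3805.6561/148862.5135 = 264.883204.
Posterior SD = √σₙ² = √(10361.2041·3805.6561/148862.5135) = 16.2752.

16.2752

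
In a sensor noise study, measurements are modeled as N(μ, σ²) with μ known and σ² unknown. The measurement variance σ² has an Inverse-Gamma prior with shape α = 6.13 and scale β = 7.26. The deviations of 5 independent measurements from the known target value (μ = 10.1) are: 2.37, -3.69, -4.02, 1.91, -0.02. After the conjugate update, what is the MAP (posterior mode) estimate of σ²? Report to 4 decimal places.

With known mean μ and an Inverse-Gamma(α, β) prior on σ², the Normal likelihood is conjugate: posterior is Inv-Gamma(α + n/2, β + Σ(xᵢ−μ)²/2).
Σ(xᵢ−μ)² = (2.37)² + (-3.69)² + (-4.02)² + (1.91)² + (-0.02)² = 39.0419.
Posterior: Inv-Gamma(6.13 + 5/2, 7.26 + 39.0419/2) = Inv-Gamma(8.63, 26.78095).
Mode = β/(α+1) = 26.78095/9.63 = 2.7810.

2.7810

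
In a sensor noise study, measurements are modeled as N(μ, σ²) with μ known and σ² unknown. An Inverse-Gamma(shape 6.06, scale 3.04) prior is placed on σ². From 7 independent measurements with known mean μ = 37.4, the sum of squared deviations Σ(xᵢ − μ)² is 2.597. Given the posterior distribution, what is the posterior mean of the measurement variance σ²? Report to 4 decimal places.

0.5068

With known mean μ and an Inverse-Gamma(α, β) prior on σ², the Normal likelihood is conjugate: posterior is Inv-Gamma(α + n/2, β + Σ(xᵢ−μ)²/2).
Posterior: Inv-Gamma(6.06 + 7/2, 3.04 + 2.597/2) = Inv-Gamma(9.56, 4.3385).
E[σ²|data] = β/(α−1) = 4.3385/8.56 = 0.5068.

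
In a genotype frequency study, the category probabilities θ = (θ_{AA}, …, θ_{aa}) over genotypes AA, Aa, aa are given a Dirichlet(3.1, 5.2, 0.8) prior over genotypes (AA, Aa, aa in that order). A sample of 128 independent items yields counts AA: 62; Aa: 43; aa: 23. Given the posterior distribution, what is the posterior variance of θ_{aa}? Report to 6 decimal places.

The Dirichlet prior is conjugate to the Multinomial likelihood: each posterior αⱼ = prior αⱼ + observed count nⱼ.
Posterior concentration: (65.1, 48.2, 23.8), total = 137.1.
Var[θ_j] = α_j(Σα−α_j)/((Σα)²(Σα+1)) = 23.8·113.3/(137.1²·138.1) = 0.001039.

0.001039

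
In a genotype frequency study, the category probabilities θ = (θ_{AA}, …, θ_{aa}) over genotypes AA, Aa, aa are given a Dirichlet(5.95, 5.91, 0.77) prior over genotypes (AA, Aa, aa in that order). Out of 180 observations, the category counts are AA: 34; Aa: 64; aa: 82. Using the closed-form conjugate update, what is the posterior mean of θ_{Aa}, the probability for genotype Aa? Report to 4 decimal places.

0.3629

The Dirichlet prior is conjugate to the Multinomial likelihood: each posterior αⱼ = prior αⱼ + observed count nⱼ.
Posterior concentration: (39.95, 69.91, 82.77), total = 192.63.
E[θ_{Aa}|data] = α_{Aa}/Σα = 69.91/192.63 = 0.3629.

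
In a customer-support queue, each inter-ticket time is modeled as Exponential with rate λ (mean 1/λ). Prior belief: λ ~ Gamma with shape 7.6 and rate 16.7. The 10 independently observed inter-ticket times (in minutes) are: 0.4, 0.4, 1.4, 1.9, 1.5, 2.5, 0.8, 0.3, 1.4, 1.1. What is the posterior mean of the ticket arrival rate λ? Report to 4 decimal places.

0.6197

With a Gamma(shape α, rate β) prior on the exponential rate λ, the posterior after n observations with total T = Σxᵢ is Gamma(α+n, β+T).
Sum of observations T = 11.7 minutes; n = 10.
Posterior: Gamma(7.6+10, 16.7+11.7) = Gamma(17.6, 28.4).
Posterior mean of λ = α/β = 17.6/28.4 = 0.6197.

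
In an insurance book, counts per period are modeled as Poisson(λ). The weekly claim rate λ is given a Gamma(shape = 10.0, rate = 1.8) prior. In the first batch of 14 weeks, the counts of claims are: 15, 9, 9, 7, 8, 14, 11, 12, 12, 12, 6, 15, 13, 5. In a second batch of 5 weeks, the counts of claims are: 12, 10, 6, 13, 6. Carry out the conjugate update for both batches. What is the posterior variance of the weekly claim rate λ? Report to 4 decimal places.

With a Gamma(shape α, rate β) prior, the Poisson likelihood is conjugate: the posterior is Gamma(α + ΣXᵢ, β + n).
Batch 1: sum of counts S = 148 over n = 14 weeks.
After batch 1: Gamma(α+S, β+n) = Gamma(10.0+148, 1.8+14) = Gamma(158.0, 15.8).
Batch 2: sum of counts S = 47 over n = 5 weeks.
After batch 2: Gamma(α+S, β+n) = Gamma(158.0+47, 15.8+5) = Gamma(205.0, 20.8).
Var = α/β² = 205.0/20.8² = 0.4738.

0.4738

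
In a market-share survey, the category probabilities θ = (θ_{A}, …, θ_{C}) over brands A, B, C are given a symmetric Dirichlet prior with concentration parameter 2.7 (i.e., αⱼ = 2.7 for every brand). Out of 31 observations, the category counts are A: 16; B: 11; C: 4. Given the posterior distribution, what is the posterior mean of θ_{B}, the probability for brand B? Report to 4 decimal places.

0.3504

The Dirichlet prior is conjugate to the Multinomial likelihood: each posterior αⱼ = prior αⱼ + observed count nⱼ.
Posterior concentration: (18.7, 13.7, 6.7), total = 39.1.
E[θ_{B}|data] = α_{B}/Σα = 13.7/39.1 = 0.3504.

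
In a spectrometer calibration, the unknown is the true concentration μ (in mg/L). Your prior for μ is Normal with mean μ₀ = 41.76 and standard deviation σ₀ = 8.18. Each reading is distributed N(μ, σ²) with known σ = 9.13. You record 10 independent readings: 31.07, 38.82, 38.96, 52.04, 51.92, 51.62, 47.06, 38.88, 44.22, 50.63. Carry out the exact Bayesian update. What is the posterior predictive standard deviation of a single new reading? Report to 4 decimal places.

For Normal data with known variance σ², a Normal(μ₀, σ₀²) prior on μ is conjugate. Posterior precision = 1/σ₀² + n/σ²; posterior mean is the precision-weighted average of μ₀ and x̄.
σ₀² = 8.18² = 66.9124, σ² = 9.13² = 83.3569; σ² + n·σ₀² = 83.3569 + 10·66.9124 = 752.4809.
Posterior precision = 1/σ₀² + n/σ² = 1/66.9124 + 10/83.3569 = (σ² + n·σ₀²)/(σ₀²σ²) = 752.4809/(66.9124·83.3569); posterior variance σₙ² = σ₀²σ²/(σ² + n·σ₀²) = 66.9124·83.3569/752.4809 = 7.412295.
Predictive variance for one new observation = σₙ² + σ² = 66.9124·83.3569/752.4809 + 83.3569 = σ²·(σ₀² + 752.4809)/752.4809 = 83.3569·819.3933/752.4809 = 90.769195; SD = √(83.3569·819.3933/752.4809) = 9.5273.

9.5273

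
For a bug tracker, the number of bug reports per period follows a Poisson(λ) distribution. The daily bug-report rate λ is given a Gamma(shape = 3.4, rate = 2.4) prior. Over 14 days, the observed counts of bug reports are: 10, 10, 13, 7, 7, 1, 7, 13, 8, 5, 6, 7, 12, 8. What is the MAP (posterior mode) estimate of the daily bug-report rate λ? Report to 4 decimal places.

7.0976

With a Gamma(shape α, rate β) prior, the Poisson likelihood is conjugate: the posterior is Gamma(α + ΣXᵢ, β + n).
Sum of counts S = 114 over n = 14 days.
Posterior: Gamma(α+S, β+n) = Gamma(3.4+114, 2.4+14) = Gamma(117.4, 16.4).
Mode of Gamma(α,β) for α≥1 is (α−1)/β = 116.4/16.4 = 7.0976.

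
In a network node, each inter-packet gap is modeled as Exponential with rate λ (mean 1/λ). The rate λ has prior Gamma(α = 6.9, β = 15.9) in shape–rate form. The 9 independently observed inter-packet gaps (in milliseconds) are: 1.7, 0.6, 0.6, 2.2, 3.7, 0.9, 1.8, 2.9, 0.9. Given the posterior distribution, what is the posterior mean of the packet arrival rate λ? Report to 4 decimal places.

With a Gamma(shape α, rate β) prior on the exponential rate λ, the posterior after n observations with total T = Σxᵢ is Gamma(α+n, β+T).
Sum of observations T = 15.3 milliseconds; n = 9.
Posterior: Gamma(6.9+9, 15.9+15.3) = Gamma(15.9, 31.2).
Posterior mean of λ = α/β = 15.9/31.2 = 0.5096.

0.5096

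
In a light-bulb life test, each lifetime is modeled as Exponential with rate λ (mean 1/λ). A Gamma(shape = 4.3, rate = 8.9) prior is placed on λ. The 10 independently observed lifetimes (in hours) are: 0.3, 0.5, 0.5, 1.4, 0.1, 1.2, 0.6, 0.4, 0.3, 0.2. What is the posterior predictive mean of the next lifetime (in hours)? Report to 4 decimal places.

1.0827

With a Gamma(shape α, rate β) prior on the exponential rate λ, the posterior after n observations with total T = Σxᵢ is Gamma(α+n, β+T).
Sum of observations T = 5.5 hours; n = 10.
Posterior: Gamma(4.3+10, 8.9+5.5) = Gamma(14.3, 14.4).
The predictive distribution for the next observation is Lomax; its mean is β/(α−1) = 14.4/13.3 = 1.0827.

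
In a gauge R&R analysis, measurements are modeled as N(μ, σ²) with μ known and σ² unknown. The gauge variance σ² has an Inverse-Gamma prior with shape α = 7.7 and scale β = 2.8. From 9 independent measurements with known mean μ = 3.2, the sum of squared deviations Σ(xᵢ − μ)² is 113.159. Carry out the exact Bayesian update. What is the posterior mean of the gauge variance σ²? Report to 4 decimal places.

5.3017

With known mean μ and an Inverse-Gamma(α, β) prior on σ², the Normal likelihood is conjugate: posterior is Inv-Gamma(α + n/2, β + Σ(xᵢ−μ)²/2).
Posterior: Inv-Gamma(7.7 + 9/2, 2.8 + 113.159/2) = Inv-Gamma(12.20, 59.3795).
E[σ²|data] = β/(α−1) = 59.3795/11.20 = 5.3017.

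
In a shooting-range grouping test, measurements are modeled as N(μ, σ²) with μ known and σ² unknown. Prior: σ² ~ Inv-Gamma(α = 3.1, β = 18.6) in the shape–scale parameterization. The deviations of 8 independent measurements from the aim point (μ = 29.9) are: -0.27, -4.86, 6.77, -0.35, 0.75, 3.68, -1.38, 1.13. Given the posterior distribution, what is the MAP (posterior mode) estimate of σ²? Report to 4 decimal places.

7.6626

With known mean μ and an Inverse-Gamma(α, β) prior on σ², the Normal likelihood is conjugate: posterior is Inv-Gamma(α + n/2, β + Σ(xᵢ−μ)²/2).
Σ(xᵢ−μ)² = (-0.27)² + (-4.86)² + (6.77)² + (-0.35)² + (0.75)² + (3.68)² + (-1.38)² + (1.13)² = 86.9341.
Posterior: Inv-Gamma(3.1 + 8/2, 18.6 + 86.9341/2) = Inv-Gamma(7.10, 62.06705).
Mode = β/(α+1) = 62.06705/8.10 = 7.6626.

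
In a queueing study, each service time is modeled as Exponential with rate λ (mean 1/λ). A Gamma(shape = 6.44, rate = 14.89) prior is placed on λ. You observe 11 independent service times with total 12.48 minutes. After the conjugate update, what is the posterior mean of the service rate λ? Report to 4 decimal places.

0.6372

With a Gamma(shape α, rate β) prior on the exponential rate λ, the posterior after n observations with total T = Σxᵢ is Gamma(α+n, β+T).
Posterior: Gamma(6.44+11, 14.89+12.48) = Gamma(17.44, 27.37).
Posterior mean of λ = α/β = 17.44/27.37 = 0.6372.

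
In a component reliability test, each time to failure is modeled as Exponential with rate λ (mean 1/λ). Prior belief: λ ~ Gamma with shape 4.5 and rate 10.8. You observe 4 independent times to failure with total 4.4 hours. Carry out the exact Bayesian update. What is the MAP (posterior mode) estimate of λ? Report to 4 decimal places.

With a Gamma(shape α, rate β) prior on the exponential rate λ, the posterior after n observations with total T = Σxᵢ is Gamma(α+n, β+T).
Posterior: Gamma(4.5+4, 10.8+4.4) = Gamma(8.5, 15.2).
Mode = (α−1)/β = 0.4934.

0.4934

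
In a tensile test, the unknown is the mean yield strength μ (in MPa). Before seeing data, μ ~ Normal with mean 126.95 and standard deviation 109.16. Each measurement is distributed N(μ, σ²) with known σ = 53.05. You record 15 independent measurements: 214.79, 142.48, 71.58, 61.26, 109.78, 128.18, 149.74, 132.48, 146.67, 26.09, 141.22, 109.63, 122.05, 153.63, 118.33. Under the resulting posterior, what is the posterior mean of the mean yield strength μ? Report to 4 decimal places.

For Normal data with known variance σ², a Normal(μ₀, σ₀²) prior on μ is conjugate. Posterior precision = 1/σ₀² + n/σ²; posterior mean is the precision-weighted average of μ₀ and x̄.
Σxᵢ = 214.79 + 142.48 + 71.58 + 61.26 + 109.78 + 128.18 + 149.74 + 132.48 + 146.67 + 26.09 + 141.22 + 109.63 + 122.05 + 153.63 + 118.33 = 1827.91, so n·x̄ = 1827.91.
σ₀² = 109.16² = 11915.9056, σ² = 53.05² = 2814.3025; σ² + n·σ₀² = 2814.3025 + 15·11915.9056 = 181552.8865.
Posterior mean = (μ₀/σ₀² + n·x̄/σ²)/(1/σ₀² + n/σ²) = (σ²·μ₀ + σ₀²·n·x̄)/(σ² + n·σ₀²) = (2814.3025·126.95 + 11915.9056·1827.91)/181552.8865 = 22138478.707671/181552.8865 = 121.9396.

121.9396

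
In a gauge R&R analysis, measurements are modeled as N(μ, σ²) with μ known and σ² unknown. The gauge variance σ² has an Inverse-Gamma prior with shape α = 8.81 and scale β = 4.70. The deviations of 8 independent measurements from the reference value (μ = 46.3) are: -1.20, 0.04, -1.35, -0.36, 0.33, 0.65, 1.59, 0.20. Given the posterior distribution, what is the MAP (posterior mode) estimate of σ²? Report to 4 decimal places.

0.5754

With known mean μ and an Inverse-Gamma(α, β) prior on σ², the Normal likelihood is conjugate: posterior is Inv-Gamma(α + n/2, β + Σ(xᵢ−μ)²/2).
Σ(xᵢ−μ)² = (-1.20)² + (0.04)² + (-1.35)² + (-0.36)² + (0.33)² + (0.65)² + (1.59)² + (0.20)² = 6.4932.
Posterior: Inv-Gamma(8.81 + 8/2, 4.70 + 6.4932/2) = Inv-Gamma(12.81, 7.94660).
Mode = β/(α+1) = 7.94660/13.81 = 0.5754.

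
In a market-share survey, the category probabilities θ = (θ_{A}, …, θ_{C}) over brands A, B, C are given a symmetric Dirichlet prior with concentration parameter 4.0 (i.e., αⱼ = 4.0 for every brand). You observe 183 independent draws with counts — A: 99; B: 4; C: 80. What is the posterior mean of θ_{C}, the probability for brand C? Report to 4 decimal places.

The Dirichlet prior is conjugate to the Multinomial likelihood: each posterior αⱼ = prior αⱼ + observed count nⱼ.
Posterior concentration: (103.0, 8.0, 84.0), total = 195.0.
E[θ_{C}|data] = α_{C}/Σα = 84.0/195.0 = 0.4308.

0.4308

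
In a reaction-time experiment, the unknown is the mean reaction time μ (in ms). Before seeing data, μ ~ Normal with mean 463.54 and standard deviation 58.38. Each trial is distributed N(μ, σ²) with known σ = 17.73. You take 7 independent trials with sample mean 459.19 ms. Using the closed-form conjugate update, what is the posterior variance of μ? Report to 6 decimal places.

For Normal data with known variance σ², a Normal(μ₀, σ₀²) prior on μ is conjugate. Posterior precision = 1/σ₀² + n/σ²; posterior mean is the precision-weighted average of μ₀ and x̄.
σ₀² = 58.38² = 3408.2244, σ² = 17.73² = 314.3529; σ² + n·σ₀² = 314.3529 + 7·3408.2244 = 24171.9237.
Posterior precision = 1/σ₀² + n/σ² = 1/3408.2244 + 7/314.3529 = (σ² + n·σ₀²)/(σ₀²σ²) = 24171.9237/(3408.2244·314.3529); posterior variance σₙ² = σ₀²σ²/(σ² + n·σ₀²) = 3408.2244·314.3529/24171.9237 = 44.323540.

44.323540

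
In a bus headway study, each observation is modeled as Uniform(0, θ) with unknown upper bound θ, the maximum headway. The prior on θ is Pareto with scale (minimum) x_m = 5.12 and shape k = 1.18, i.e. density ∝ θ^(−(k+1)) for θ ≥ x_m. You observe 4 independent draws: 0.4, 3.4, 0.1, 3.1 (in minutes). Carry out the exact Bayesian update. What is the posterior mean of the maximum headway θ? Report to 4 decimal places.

A Pareto(scale x_m, shape k) prior on the upper bound θ of Uniform(0, θ) is conjugate: posterior is Pareto(max(x_m, max xᵢ), k + n).
Sample maximum = 3.4; prior scale x_m = 5.12 → posterior scale = max = 5.12.
Posterior shape = 1.18 + 4 = 5.18.
E[θ|data] = k·x_m/(k−1) = 5.18·5.12/4.18 = 6.3449.

6.3449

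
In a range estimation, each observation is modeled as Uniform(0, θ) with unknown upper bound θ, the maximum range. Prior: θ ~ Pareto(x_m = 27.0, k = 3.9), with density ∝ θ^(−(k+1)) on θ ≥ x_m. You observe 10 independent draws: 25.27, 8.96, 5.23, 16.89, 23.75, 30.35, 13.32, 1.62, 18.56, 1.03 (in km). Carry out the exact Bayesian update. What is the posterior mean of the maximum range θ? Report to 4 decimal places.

A Pareto(scale x_m, shape k) prior on the upper bound θ of Uniform(0, θ) is conjugate: posterior is Pareto(max(x_m, max xᵢ), k + n).
Sample maximum = 30.35; prior scale x_m = 27.0 → posterior scale = max = 30.35.
Posterior shape = 3.9 + 10 = 13.9.
E[θ|data] = k·x_m/(k−1) = 13.9·30.35/12.9 = 32.7027.

32.7027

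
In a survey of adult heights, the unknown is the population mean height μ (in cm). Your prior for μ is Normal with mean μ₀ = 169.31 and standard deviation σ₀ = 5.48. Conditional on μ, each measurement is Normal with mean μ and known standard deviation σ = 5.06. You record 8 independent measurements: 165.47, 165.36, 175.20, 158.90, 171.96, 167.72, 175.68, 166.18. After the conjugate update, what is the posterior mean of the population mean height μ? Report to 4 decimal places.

168.4052

For Normal data with known variance σ², a Normal(μ₀, σ₀²) prior on μ is conjugate. Posterior precision = 1/σ₀² + n/σ²; posterior mean is the precision-weighted average of μ₀ and x̄.
Σxᵢ = 165.47 + 165.36 + 175.20 + 158.90 + 171.96 + 167.72 + 175.68 + 166.18 = 1346.47, so n·x̄ = 1346.47.
σ₀² = 5.48² = 30.0304, σ² = 5.06² = 25.6036; σ² + n·σ₀² = 25.6036 + 8·30.0304 = 265.8468.
Posterior mean = (μ₀/σ₀² + n·x̄/σ²)/(1/σ₀² + n/σ²) = (σ²·μ₀ + σ₀²·n·x̄)/(σ² + n·σ₀²) = (25.6036·169.31 + 30.0304·1346.47)/265.8468 = 44769.978204/265.8468 = 168.4052.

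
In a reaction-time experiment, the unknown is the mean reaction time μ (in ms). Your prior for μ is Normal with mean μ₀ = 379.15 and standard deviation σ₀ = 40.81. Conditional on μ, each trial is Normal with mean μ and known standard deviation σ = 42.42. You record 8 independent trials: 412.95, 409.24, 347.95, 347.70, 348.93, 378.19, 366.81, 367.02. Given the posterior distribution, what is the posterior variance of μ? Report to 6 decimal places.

For Normal data with known variance σ², a Normal(μ₀, σ₀²) prior on μ is conjugate. Posterior precision = 1/σ₀² + n/σ²; posterior mean is the precision-weighted average of μ₀ and x̄.
σ₀² = 40.81² = 1665.4561, σ² = 42.42² = 1799.4564; σ² + n·σ₀² = 1799.4564 + 8·1665.4561 = 15123.1052.
Posterior precision = 1/σ₀² + n/σ² = 1/1665.4561 + 8/1799.4564 = (σ² + n·σ₀²)/(σ₀²σ²) = 15123.1052/(1665.4561·1799.4564); posterior variance σₙ² = σ₀²σ²/(σ² + n·σ₀²) = 1665.4561·1799.4564/15123.1052 = 198.168008.

198.168008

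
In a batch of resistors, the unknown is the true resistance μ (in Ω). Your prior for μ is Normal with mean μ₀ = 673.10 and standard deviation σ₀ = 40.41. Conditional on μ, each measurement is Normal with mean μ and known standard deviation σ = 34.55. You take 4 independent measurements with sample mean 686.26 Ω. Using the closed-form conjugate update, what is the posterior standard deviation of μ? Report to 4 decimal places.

15.8844

For Normal data with known variance σ², a Normal(μ₀, σ₀²) prior on μ is conjugate. Posterior precision = 1/σ₀² + n/σ²; posterior mean is the precision-weighted average of μ₀ and x̄.
σ₀² = 40.41² = 1632.9681, σ² = 34.55² = 1193.7025; σ² + n·σ₀² = 1193.7025 + 4·1632.9681 = 7725.5749.
Posterior precision = 1/σ₀² + n/σ² = 1/1632.9681 + 4/1193.7025 = (σ² + n·σ₀²)/(σ₀²σ²) = 7725.5749/(1632.9681·1193.7025); posterior variance σₙ² = σ₀²σ²/(σ² + n·σ₀²) = 1632.9681·1193.7025/7725.5749 = 252.314958.
Posterior SD = √σₙ² = √(1632.9681·1193.7025/7725.5749) = 15.8844.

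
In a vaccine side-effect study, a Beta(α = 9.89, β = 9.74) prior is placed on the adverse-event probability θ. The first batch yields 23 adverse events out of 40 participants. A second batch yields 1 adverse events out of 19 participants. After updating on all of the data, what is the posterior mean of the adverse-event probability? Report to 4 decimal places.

The Beta prior is conjugate to a Binomial/Bernoulli likelihood; the update adds successes to α and failures to β.
After batch 1: Beta(9.89+23, 9.74+17) = Beta(32.89, 26.74).
After batch 2: Beta(32.89+1, 26.74+18) = Beta(33.89, 44.74).
Posterior mean = α/(α+β) = 33.89/78.63 = 0.4310.

0.4310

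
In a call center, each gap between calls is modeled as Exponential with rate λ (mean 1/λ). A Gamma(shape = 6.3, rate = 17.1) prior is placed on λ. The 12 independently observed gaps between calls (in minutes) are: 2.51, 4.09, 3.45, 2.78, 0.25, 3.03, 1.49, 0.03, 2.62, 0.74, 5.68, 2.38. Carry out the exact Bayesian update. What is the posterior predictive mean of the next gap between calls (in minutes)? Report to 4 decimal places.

With a Gamma(shape α, rate β) prior on the exponential rate λ, the posterior after n observations with total T = Σxᵢ is Gamma(α+n, β+T).
Sum of observations T = 29.05 minutes; n = 12.
Posterior: Gamma(6.3+12, 17.1+29.05) = Gamma(18.3, 46.15).
The predictive distribution for the next observation is Lomax; its mean is β/(α−1) = 46.15/17.3 = 2.6676.

2.6676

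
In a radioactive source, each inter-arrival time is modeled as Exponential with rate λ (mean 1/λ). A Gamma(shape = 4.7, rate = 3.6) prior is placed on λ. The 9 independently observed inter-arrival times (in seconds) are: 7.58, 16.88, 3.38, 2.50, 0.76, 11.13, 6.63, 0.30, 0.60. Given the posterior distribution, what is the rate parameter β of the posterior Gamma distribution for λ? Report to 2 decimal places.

53.36

With a Gamma(shape α, rate β) prior on the exponential rate λ, the posterior after n observations with total T = Σxᵢ is Gamma(α+n, β+T).
Sum of observations T = 49.76 seconds; n = 9.
Posterior: Gamma(4.7+9, 3.6+49.76) = Gamma(13.7, 53.36).
Posterior β = 53.36.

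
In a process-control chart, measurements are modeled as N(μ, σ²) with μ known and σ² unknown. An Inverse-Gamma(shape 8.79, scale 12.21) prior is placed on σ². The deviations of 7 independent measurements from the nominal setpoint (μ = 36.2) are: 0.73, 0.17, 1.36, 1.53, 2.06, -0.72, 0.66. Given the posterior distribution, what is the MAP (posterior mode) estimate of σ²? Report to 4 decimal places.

1.2931

With known mean μ and an Inverse-Gamma(α, β) prior on σ², the Normal likelihood is conjugate: posterior is Inv-Gamma(α + n/2, β + Σ(xᵢ−μ)²/2).
Σ(xᵢ−μ)² = (0.73)² + (0.17)² + (1.36)² + (1.53)² + (2.06)² + (-0.72)² + (0.66)² = 9.9499.
Posterior: Inv-Gamma(8.79 + 7/2, 12.21 + 9.9499/2) = Inv-Gamma(12.29, 17.18495).
Mode = β/(α+1) = 17.18495/13.29 = 1.2931.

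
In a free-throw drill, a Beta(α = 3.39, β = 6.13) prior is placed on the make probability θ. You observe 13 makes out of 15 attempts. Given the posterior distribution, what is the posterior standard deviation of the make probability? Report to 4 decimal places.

The Beta prior is conjugate to a Binomial/Bernoulli likelihood; the update adds successes to α and failures to β.
Posterior: Beta(α+k, β+n−k) = Beta(3.39+13, 6.13+2) = Beta(16.39, 8.13).
Var = αβ/((α+β)²(α+β+1)) = 16.39·8.13/(24.52²·25.52) = 0.00868456; SD = √0.00868456 = 0.0932.

0.0932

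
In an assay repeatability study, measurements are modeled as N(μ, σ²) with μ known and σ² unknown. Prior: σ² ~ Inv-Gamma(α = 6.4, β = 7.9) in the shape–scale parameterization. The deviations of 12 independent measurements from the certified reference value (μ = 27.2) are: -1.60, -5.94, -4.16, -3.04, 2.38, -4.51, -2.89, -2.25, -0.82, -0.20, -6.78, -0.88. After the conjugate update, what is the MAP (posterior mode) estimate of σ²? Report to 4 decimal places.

6.2338

With known mean μ and an Inverse-Gamma(α, β) prior on σ², the Normal likelihood is conjugate: posterior is Inv-Gamma(α + n/2, β + Σ(xᵢ−μ)²/2).
Σ(xᵢ−μ)² = (-1.60)² + (-5.94)² + (-4.16)² + (-3.04)² + (2.38)² + (-4.51)² + (-2.89)² + (-2.25)² + (-0.82)² + (-0.20)² + (-6.78)² + (-0.88)² = 151.2651.
Posterior: Inv-Gamma(6.4 + 12/2, 7.9 + 151.2651/2) = Inv-Gamma(12.40, 83.53255).
Mode = β/(α+1) = 83.53255/13.40 = 6.2338.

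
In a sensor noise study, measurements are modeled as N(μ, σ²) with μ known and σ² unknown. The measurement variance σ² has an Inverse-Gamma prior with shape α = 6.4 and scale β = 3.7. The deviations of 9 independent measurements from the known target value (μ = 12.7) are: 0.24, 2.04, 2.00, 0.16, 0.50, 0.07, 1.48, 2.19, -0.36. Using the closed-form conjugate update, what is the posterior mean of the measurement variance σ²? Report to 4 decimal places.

With known mean μ and an Inverse-Gamma(α, β) prior on σ², the Normal likelihood is conjugate: posterior is Inv-Gamma(α + n/2, β + Σ(xᵢ−μ)²/2).
Σ(xᵢ−μ)² = (0.24)² + (2.04)² + (2.00)² + (0.16)² + (0.50)² + (0.07)² + (1.48)² + (2.19)² + (-0.36)² = 15.6158.
Posterior: Inv-Gamma(6.4 + 9/2, 3.7 + 15.6158/2) = Inv-Gamma(10.90, 11.50790).
E[σ²|data] = β/(α−1) = 11.50790/9.90 = 1.1624.

1.1624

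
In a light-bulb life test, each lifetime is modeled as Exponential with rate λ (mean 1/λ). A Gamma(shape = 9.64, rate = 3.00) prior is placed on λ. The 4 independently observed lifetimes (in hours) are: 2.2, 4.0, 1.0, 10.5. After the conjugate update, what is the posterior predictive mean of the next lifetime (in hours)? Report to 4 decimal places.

With a Gamma(shape α, rate β) prior on the exponential rate λ, the posterior after n observations with total T = Σxᵢ is Gamma(α+n, β+T).
Sum of observations T = 17.7 hours; n = 4.
Posterior: Gamma(9.64+4, 3.00+17.7) = Gamma(13.64, 20.70).
The predictive distribution for the next observation is Lomax; its mean is β/(α−1) = 20.70/12.64 = 1.6377.

1.6377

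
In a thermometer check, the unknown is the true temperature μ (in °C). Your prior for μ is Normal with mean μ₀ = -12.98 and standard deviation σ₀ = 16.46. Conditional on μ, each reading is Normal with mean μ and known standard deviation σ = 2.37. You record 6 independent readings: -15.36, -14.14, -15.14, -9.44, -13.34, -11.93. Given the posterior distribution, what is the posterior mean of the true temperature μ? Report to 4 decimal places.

-13.2242

For Normal data with known variance σ², a Normal(μ₀, σ₀²) prior on μ is conjugate. Posterior precision = 1/σ₀² + n/σ²; posterior mean is the precision-weighted average of μ₀ and x̄.
Σxᵢ = (-15.36) + (-14.14) + (-15.14) + (-9.44) + (-13.34) + (-11.93) = -79.35, so n·x̄ = -79.35.
σ₀² = 16.46² = 270.9316, σ² = 2.37² = 5.6169; σ² + n·σ₀² = 5.6169 + 6·270.9316 = 1631.2065.
Posterior mean = (μ₀/σ₀² + n·x̄/σ²)/(1/σ₀² + n/σ²) = (σ²·μ₀ + σ₀²·n·x̄)/(σ² + n·σ₀²) = (5.6169·(-12.98) + 270.9316·(-79.35))/1631.2065 = -21571.329822/1631.2065 = -13.2242.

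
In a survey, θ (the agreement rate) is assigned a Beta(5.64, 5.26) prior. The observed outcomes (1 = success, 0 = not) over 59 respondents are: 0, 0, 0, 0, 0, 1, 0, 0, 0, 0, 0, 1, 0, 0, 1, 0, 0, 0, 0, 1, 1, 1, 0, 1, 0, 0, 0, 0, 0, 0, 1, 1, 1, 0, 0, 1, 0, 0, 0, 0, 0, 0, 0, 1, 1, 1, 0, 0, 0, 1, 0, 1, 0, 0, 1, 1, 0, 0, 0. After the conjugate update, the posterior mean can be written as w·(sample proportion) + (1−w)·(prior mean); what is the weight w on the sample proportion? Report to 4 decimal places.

0.8441

The Beta prior is conjugate to a Binomial/Bernoulli likelihood; the update adds successes to α and failures to β.
Posterior mean = (α₀+k)/(α₀+β₀+n) = [n/(α₀+β₀+n)]·(k/n) + [(α₀+β₀)/(α₀+β₀+n)]·α₀/(α₀+β₀), so only n and the prior enter the weight.
The weight on the data is w = n/(α₀+β₀+n) = 59/(5.64+5.26+59) = 59/69.90 = 0.8441.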